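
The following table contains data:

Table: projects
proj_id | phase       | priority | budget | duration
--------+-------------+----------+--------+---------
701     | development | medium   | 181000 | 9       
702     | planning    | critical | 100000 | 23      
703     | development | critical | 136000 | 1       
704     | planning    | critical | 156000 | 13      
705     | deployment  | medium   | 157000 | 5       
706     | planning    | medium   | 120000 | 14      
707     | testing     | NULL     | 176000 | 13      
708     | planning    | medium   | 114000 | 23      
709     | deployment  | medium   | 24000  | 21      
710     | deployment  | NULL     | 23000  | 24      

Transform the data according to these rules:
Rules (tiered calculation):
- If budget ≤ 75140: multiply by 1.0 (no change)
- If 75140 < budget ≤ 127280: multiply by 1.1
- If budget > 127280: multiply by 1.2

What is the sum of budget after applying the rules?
1381600.0

Step 1: Tier 1 (budget ≤ 75140): 2 records, sum = 47000 × 1.0 = 47000.0
Step 2: Tier 2 (75140 < budget ≤ 127280): 3 records, sum = 334000 × 1.1 = 367400.0
Step 3: Tier 3 (budget > 127280): 5 records, sum = 806000 × 1.2 = 967200.0
Step 4: Final sum = 47000.0 + 367400.0 + 967200.0 = 1381600.0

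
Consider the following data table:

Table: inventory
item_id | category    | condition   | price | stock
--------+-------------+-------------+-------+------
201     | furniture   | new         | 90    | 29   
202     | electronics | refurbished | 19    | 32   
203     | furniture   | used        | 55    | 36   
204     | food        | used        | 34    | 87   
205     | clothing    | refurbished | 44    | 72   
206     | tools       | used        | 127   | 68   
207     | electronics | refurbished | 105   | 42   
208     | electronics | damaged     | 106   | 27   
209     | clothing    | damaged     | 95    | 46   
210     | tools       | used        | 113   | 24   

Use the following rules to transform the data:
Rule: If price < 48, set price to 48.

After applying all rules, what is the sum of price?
835

Step 1: 3 records have price < 48
Step 2: These records originally summed to 97
Step 3: After setting to minimum: 3 × 48 = 144
Step 4: Unaffected records sum: 691
Step 5: Final sum = 144 + 691 = 835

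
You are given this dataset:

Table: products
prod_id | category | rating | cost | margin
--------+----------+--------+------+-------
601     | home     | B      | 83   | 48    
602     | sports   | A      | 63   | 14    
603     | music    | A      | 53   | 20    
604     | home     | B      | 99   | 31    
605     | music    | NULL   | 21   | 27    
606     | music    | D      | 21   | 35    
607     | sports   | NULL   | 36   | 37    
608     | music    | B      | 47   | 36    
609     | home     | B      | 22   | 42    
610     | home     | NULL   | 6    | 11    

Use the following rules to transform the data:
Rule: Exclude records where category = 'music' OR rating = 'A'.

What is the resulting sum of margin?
169

Step 1: Find records where category = 'music' OR rating = 'A'
Step 2: 5 records match, summing to 132
Step 3: Original sum: 301
Step 4: Remaining sum = 301 - 132 = 169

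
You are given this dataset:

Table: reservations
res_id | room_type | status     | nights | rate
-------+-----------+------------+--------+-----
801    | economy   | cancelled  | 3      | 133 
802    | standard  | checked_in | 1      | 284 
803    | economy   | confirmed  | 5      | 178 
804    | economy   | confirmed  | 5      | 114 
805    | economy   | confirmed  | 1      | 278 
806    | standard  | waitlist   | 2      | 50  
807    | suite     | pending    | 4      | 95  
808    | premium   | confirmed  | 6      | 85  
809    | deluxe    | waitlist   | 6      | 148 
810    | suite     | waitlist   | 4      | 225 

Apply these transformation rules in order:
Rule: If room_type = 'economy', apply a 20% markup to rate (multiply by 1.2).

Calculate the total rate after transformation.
1730.6

Step 1: Records with room_type = 'economy' have total rate = 703
Step 2: Apply multiplier: 703 × 1.2 = 843.6
Step 3: Other records total: 887
Step 4: Final sum = 843.6 + 887 = 1730.6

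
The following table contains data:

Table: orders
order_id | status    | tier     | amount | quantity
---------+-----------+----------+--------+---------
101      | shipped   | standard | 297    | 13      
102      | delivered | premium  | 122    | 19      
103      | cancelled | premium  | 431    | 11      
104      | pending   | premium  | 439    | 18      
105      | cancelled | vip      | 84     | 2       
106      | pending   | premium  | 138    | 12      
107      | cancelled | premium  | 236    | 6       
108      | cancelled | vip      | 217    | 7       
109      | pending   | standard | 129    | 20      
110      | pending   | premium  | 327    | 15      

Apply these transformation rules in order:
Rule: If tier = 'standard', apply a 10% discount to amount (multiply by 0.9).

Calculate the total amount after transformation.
2377.4

Step 1: Records with tier = 'standard' have total amount = 426
Step 2: Apply multiplier: 426 × 0.9 = 383.4
Step 3: Other records total: 1994
Step 4: Final sum = 383.4 + 1994 = 2377.4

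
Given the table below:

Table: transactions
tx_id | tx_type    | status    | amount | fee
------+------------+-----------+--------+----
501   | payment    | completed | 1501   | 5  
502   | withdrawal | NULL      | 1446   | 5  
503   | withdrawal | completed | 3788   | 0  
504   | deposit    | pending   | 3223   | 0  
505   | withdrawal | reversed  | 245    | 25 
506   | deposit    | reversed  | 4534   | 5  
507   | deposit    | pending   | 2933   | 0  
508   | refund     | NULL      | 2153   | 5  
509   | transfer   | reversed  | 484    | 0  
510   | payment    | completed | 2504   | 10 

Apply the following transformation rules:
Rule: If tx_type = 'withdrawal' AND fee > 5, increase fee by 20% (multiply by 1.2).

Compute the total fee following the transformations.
60.0

Step 1: Find records where tx_type = 'withdrawal' AND fee > 5
Step 2: 1 records match, summing to 25
Step 3: After multiplier: 25 × 1.2 = 30.0
Step 4: Unaffected records sum: 30
Step 5: Final sum = 30.0 + 30 = 60.0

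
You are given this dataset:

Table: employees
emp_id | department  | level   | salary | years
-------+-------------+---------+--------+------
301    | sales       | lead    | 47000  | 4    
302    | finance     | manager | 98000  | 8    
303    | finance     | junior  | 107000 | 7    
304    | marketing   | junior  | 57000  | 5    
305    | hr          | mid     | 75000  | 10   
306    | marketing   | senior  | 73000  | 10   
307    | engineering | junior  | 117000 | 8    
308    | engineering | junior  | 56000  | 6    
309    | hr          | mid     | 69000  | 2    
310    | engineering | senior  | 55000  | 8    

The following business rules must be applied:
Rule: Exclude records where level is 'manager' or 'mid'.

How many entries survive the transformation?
7

Step 1: Count records to exclude
  - 1 (manager) + 2 (mid) = 3 records
Step 2: Total records: 10
Step 3: Remaining = 10 - 3 = 7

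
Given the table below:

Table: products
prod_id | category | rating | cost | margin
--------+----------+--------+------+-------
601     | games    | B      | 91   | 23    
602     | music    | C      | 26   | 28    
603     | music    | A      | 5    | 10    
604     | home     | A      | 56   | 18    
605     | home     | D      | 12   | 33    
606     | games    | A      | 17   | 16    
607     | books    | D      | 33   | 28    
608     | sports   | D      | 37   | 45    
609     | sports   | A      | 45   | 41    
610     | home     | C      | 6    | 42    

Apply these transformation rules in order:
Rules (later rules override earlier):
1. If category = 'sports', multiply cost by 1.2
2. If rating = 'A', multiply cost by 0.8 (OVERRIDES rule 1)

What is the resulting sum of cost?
310.8

Step 1: Rule 2 takes priority for records with rating = 'A'
  - 4 records: 123 × 0.8 = 98.4
Step 2: Rule 1 applies to remaining records with category = 'sports'
  - 1 records: 37 × 1.2 = 44.4
Step 3: Other records unchanged: 168
Step 4: Final sum = 98.4 + 44.4 + 168 = 310.8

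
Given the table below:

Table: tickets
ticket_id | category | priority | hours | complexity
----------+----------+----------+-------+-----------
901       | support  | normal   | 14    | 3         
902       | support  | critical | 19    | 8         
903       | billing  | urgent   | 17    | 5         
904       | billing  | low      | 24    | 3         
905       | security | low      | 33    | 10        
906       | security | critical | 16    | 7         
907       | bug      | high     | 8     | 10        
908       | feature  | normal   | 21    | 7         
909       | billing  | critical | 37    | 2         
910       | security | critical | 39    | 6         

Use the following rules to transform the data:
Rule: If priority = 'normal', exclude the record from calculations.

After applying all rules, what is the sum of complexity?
51

Step 1: Identify records where priority = 'normal'
Step 2: The excluded records sum to 10
Step 3: Original total complexity = 61
Step 4: Remaining total = 61 - 10 = 51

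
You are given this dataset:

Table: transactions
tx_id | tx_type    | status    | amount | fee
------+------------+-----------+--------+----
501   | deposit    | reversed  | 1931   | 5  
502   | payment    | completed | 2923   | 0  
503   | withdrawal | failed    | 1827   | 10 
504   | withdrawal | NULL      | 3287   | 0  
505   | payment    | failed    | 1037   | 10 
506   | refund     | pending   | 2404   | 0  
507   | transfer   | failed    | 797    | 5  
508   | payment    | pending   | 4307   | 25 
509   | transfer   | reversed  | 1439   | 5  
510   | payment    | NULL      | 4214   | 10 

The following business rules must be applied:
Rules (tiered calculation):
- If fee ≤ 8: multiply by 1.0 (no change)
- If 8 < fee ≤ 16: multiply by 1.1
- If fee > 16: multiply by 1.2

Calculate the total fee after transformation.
78.0

Step 1: Tier 1 (fee ≤ 8): 6 records, sum = 15 × 1.0 = 15.0
Step 2: Tier 2 (8 < fee ≤ 16): 3 records, sum = 30 × 1.1 = 33.0
Step 3: Tier 3 (fee > 16): 1 records, sum = 25 × 1.2 = 30.0
Step 4: Final sum = 15.0 + 33.0 + 30.0 = 78.0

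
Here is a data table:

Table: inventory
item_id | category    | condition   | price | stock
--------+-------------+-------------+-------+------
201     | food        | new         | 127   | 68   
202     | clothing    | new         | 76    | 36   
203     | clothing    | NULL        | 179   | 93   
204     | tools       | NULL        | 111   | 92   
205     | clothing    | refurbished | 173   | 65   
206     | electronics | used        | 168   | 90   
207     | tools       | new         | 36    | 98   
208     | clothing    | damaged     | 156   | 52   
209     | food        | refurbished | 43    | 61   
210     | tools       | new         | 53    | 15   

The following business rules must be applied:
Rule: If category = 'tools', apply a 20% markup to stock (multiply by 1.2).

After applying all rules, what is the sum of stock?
711.0

Step 1: Records with category = 'tools' have total stock = 205
Step 2: Apply multiplier: 205 × 1.2 = 246.0
Step 3: Other records total: 465
Step 4: Final sum = 246.0 + 465 = 711.0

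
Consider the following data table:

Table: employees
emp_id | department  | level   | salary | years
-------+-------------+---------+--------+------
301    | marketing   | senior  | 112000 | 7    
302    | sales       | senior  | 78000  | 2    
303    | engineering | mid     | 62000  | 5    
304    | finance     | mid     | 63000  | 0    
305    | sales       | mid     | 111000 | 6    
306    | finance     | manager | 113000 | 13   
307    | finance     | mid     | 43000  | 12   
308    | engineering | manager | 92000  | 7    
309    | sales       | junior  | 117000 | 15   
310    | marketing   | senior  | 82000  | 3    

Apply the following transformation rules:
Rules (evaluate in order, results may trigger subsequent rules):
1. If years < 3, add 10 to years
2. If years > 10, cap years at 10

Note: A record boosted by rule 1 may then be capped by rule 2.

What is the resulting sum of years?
78

Step 1: Apply rule 1 to records with years < 3
  - 2 records get bonus of 10
  - Of these, 1 records then exceed 10 and get capped
Step 2: Apply rule 2 to records with years > 10
  - 3 records (original) are capped
Step 3: Calculate final sum = 78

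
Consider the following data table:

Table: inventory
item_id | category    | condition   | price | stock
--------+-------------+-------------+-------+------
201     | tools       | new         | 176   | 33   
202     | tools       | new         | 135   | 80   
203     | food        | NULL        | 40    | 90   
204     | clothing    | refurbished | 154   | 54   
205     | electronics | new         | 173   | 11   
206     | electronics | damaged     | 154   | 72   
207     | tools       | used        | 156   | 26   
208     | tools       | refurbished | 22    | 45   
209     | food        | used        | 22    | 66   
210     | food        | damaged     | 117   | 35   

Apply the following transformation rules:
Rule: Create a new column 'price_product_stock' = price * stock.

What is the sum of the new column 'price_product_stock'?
52108

Step 1: For each record, compute price * stock
Example calculations:
  176 * 33 = 5808
  135 * 80 = 10800
  40 * 90 = 3600
  ...
Step 2: Sum all derived values
Step 3: Total = 52108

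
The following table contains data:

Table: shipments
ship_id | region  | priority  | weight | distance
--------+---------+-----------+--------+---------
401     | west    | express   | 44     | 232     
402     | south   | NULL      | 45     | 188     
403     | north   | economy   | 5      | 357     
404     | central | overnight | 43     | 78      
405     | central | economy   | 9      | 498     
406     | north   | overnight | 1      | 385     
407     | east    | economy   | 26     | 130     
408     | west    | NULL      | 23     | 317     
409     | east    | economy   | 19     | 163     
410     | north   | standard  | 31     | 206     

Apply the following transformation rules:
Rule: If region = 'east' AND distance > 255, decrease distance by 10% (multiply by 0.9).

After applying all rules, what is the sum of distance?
2554

Step 1: Find records where region = 'east' AND distance > 255
Step 2: 0 records match, summing to 0
Step 3: After multiplier: 0 × 0.9 = 0.0
Step 4: Unaffected records sum: 2554
Step 5: Final sum = 0.0 + 2554 = 2554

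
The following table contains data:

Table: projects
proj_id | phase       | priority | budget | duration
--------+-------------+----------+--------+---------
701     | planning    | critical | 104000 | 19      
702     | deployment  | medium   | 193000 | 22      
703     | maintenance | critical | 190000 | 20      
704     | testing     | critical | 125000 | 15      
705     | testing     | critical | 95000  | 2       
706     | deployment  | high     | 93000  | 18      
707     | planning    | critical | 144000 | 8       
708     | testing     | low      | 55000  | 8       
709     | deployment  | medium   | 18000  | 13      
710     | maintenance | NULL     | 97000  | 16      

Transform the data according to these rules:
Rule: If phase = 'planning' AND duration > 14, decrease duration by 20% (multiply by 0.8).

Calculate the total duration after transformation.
137.2

Step 1: Find records where phase = 'planning' AND duration > 14
Step 2: 1 records match, summing to 19
Step 3: After multiplier: 19 × 0.8 = 15.2
Step 4: Unaffected records sum: 122
Step 5: Final sum = 15.2 + 122 = 137.2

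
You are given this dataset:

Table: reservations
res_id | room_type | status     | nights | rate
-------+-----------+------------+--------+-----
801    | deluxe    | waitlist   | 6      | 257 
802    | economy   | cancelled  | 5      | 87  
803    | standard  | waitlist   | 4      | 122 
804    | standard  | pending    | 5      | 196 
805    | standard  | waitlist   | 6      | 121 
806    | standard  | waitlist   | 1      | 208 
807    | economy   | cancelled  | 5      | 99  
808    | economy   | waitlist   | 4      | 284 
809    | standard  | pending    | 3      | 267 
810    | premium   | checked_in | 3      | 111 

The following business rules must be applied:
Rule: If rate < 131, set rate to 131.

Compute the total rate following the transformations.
1867

Step 1: 5 records have rate < 131
Step 2: These records originally summed to 540
Step 3: After setting to minimum: 5 × 131 = 655
Step 4: Unaffected records sum: 1212
Step 5: Final sum = 655 + 1212 = 1867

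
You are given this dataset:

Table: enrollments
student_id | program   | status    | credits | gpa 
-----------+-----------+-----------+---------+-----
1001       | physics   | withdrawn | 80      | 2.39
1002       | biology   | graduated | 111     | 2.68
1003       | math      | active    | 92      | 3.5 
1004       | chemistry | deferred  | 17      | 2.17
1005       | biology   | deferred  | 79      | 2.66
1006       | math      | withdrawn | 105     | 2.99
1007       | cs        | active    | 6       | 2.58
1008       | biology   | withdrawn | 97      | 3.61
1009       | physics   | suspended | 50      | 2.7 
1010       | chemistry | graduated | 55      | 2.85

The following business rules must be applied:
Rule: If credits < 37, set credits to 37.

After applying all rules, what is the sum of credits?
743

Step 1: 2 records have credits < 37
Step 2: These records originally summed to 23
Step 3: After setting to minimum: 2 × 37 = 74
Step 4: Unaffected records sum: 669
Step 5: Final sum = 74 + 669 = 743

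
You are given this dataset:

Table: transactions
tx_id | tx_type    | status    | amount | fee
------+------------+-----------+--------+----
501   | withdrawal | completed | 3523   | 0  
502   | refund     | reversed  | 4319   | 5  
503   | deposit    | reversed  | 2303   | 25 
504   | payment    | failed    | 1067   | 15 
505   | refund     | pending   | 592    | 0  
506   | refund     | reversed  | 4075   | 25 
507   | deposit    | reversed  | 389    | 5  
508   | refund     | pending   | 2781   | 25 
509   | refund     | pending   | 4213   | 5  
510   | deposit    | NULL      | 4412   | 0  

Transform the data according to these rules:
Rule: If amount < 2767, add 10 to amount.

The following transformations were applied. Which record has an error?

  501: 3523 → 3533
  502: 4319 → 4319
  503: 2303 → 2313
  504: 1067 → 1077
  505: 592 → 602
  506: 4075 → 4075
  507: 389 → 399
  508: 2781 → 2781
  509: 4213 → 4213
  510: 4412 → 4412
Record 501 has an error. The correct transformed value should be 3523, not 3533.

Step 1: Check each record against the rule
Step 2: Record 501 has amount = 3523
Step 3: Since 3523 >= 2767, the bonus should not have been applied
Step 4: Correct value = 3523, but claimed value = 3533
Conclusion: Record 501 has the error.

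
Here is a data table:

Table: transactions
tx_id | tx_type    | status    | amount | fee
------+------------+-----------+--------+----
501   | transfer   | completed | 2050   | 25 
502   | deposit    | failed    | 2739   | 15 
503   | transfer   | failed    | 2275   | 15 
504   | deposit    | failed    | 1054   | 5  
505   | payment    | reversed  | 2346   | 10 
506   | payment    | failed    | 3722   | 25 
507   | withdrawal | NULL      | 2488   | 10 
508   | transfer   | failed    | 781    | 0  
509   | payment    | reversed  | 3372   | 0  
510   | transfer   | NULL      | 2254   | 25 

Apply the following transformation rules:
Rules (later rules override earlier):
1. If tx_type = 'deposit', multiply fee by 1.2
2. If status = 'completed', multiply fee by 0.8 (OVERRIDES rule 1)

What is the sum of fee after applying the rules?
129.0

Step 1: Rule 2 takes priority for records with status = 'completed'
  - 1 records: 25 × 0.8 = 20.0
Step 2: Rule 1 applies to remaining records with tx_type = 'deposit'
  - 2 records: 20 × 1.2 = 24.0
Step 3: Other records unchanged: 85
Step 4: Final sum = 20.0 + 24.0 + 85 = 129.0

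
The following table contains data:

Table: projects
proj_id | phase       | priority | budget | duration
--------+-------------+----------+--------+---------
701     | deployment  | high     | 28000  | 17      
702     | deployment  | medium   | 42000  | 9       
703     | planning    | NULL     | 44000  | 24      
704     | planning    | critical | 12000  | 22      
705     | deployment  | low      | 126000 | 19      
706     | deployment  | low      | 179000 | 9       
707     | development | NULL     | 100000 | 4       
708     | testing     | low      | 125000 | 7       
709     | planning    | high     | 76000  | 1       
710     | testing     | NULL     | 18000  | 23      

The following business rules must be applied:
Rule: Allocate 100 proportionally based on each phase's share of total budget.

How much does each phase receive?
deployment: 50.0, development: 13.33, planning: 17.6, testing: 19.07

Step 1: Calculate total budget = 750000
Step 2: Calculate each phase's proportion:
  deployment: 375000/750000 = 50.00% → 50.0
  development: 100000/750000 = 13.33% → 13.33
  planning: 132000/750000 = 17.60% → 17.6
  testing: 143000/750000 = 19.07% → 19.07
Step 3: Verify: sum of allocations ≈ 100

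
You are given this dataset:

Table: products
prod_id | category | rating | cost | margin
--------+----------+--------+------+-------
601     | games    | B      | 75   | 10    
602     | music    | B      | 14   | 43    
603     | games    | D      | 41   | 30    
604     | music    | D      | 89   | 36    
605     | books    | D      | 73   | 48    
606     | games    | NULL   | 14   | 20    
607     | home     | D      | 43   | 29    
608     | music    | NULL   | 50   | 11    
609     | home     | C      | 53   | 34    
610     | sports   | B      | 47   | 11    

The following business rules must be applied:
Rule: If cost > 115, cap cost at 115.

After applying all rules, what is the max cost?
89

Step 1: Original maximum cost = 89
Step 2: Check cap of 115 against maximum
Step 3: No records exceed the cap (max 89 <= cap 115), so no capping applies
Step 4: Maximum after transformation = 89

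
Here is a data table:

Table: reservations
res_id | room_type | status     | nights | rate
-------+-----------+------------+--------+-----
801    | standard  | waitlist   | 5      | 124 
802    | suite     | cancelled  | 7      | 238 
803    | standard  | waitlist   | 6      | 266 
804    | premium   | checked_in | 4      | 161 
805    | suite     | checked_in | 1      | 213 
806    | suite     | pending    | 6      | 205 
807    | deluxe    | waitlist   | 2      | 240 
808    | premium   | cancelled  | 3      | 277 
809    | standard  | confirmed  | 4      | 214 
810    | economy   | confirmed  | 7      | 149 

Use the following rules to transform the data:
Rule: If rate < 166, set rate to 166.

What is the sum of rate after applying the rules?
2151

Step 1: 3 records have rate < 166
Step 2: These records originally summed to 434
Step 3: After setting to minimum: 3 × 166 = 498
Step 4: Unaffected records sum: 1653
Step 5: Final sum = 498 + 1653 = 2151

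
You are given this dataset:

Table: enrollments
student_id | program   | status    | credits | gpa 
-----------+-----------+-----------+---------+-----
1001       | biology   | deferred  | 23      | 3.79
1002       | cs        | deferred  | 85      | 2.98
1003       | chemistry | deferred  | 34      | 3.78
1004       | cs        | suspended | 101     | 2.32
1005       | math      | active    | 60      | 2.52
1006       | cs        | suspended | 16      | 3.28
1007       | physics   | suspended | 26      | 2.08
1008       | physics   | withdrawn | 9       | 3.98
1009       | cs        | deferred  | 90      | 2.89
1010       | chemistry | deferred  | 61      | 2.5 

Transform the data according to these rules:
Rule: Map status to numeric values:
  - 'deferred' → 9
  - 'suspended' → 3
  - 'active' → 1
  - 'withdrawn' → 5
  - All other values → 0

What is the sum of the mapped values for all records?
60

Step 1: Apply mapping to each record
Step 2: Count by status:
  'deferred': 5 records × 9 = 45
  'suspended': 3 records × 3 = 9
  'active': 1 records × 1 = 1
  'withdrawn': 1 records × 5 = 5
Step 3: Sum all mapped values = 60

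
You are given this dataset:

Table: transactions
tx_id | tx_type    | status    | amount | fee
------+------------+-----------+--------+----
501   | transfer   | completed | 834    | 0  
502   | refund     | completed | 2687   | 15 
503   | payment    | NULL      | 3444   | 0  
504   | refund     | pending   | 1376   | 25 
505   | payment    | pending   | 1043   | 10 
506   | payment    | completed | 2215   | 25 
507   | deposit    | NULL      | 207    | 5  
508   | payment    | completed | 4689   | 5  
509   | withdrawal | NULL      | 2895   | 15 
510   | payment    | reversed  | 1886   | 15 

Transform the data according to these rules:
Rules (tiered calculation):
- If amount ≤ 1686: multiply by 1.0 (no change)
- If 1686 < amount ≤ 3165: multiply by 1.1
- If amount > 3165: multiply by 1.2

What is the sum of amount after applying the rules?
23870.9

Step 1: Tier 1 (amount ≤ 1686): 4 records, sum = 3460 × 1.0 = 3460.0
Step 2: Tier 2 (1686 < amount ≤ 3165): 4 records, sum = 9683 × 1.1 = 10651.3
Step 3: Tier 3 (amount > 3165): 2 records, sum = 8133 × 1.2 = 9759.6
Step 4: Final sum = 3460.0 + 10651.3 + 9759.6 = 23870.9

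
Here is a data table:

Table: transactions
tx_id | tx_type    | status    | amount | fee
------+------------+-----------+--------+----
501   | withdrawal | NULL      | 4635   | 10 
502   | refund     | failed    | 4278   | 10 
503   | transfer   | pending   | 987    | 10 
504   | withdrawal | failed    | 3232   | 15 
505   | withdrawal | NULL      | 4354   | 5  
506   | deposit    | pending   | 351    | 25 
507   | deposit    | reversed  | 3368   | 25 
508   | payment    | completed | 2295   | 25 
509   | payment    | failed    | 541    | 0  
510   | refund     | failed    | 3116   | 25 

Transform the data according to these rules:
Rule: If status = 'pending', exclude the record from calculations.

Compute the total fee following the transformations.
115

Step 1: Identify records where status = 'pending'
Step 2: The excluded records sum to 35
Step 3: Original total fee = 150
Step 4: Remaining total = 150 - 35 = 115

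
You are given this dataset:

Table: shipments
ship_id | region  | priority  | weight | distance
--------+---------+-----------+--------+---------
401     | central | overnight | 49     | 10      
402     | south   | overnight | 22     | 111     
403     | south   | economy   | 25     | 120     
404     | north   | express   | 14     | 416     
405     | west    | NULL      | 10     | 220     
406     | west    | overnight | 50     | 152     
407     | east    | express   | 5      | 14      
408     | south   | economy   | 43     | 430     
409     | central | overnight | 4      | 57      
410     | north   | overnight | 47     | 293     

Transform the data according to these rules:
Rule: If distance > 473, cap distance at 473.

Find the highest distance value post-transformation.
430

Step 1: Original maximum distance = 430
Step 2: Check cap of 473 against maximum
Step 3: No records exceed the cap (max 430 <= cap 473), so no capping applies
Step 4: Maximum after transformation = 430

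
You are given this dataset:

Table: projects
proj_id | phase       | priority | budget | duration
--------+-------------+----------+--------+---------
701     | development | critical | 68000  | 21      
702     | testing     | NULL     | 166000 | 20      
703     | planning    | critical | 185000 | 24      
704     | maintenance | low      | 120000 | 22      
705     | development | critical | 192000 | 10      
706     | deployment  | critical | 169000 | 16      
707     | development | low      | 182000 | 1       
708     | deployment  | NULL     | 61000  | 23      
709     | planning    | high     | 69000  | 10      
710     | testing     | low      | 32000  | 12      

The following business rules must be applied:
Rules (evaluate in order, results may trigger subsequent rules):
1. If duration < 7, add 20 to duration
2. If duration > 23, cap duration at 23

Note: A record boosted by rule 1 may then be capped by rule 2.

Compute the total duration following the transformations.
178

Step 1: Apply rule 1 to records with duration < 7
  - 1 records get bonus of 20
  - Of these, 0 records then exceed 23 and get capped
Step 2: Apply rule 2 to records with duration > 23
  - 1 records (original) are capped
Step 3: Calculate final sum = 178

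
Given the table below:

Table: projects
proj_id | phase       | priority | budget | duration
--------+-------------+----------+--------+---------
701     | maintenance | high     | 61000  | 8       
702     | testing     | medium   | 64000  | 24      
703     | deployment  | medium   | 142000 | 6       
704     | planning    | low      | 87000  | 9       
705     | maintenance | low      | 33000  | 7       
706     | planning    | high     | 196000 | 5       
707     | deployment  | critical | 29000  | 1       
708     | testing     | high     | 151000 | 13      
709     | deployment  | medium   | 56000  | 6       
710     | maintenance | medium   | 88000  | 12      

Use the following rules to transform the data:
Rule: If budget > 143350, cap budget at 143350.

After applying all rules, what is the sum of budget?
846700

Step 1: 2 records have budget > 143350
Step 2: These records originally summed to 347000
Step 3: After capping: 2 × 143350 = 286700
Step 4: Unaffected records sum: 560000
Step 5: Final sum = 286700 + 560000 = 846700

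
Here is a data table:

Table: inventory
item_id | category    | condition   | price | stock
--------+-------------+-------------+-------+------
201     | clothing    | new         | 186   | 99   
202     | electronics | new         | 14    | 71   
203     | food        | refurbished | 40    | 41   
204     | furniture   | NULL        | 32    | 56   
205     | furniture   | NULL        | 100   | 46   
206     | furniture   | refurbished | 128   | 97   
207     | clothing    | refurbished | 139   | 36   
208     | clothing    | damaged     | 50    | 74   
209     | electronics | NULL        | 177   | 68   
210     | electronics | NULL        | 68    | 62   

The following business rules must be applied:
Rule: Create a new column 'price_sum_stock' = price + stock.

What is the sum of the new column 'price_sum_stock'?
1584

Step 1: For each record, compute price + stock
Example calculations:
  186 + 99 = 285
  14 + 71 = 85
  40 + 41 = 81
  ...
Step 2: Sum all derived values
Step 3: Total = 1584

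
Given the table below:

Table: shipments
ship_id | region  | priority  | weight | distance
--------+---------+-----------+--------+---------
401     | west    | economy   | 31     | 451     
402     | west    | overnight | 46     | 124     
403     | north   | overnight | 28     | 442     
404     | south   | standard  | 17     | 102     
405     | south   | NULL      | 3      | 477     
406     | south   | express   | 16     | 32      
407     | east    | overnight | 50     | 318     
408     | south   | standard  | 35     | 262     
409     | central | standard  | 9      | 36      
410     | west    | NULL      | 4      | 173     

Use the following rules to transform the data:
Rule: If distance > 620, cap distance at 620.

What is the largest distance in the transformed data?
477

Step 1: Original maximum distance = 477
Step 2: Check cap of 620 against maximum
Step 3: No records exceed the cap (max 477 <= cap 620), so no capping applies
Step 4: Maximum after transformation = 477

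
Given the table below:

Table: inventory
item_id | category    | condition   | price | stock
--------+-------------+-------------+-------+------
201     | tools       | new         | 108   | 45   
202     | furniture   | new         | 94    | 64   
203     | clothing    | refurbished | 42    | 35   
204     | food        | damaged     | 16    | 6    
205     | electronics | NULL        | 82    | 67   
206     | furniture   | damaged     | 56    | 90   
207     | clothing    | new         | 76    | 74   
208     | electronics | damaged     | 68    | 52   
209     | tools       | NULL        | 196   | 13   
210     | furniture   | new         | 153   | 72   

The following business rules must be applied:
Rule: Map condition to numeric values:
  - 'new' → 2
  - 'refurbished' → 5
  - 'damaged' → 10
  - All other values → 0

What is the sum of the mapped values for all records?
43

Step 1: Apply mapping to each record
Step 2: Count by status:
  'new': 4 records × 2 = 8
  'refurbished': 1 records × 5 = 5
  'damaged': 3 records × 10 = 30
Step 3: Sum all mapped values = 43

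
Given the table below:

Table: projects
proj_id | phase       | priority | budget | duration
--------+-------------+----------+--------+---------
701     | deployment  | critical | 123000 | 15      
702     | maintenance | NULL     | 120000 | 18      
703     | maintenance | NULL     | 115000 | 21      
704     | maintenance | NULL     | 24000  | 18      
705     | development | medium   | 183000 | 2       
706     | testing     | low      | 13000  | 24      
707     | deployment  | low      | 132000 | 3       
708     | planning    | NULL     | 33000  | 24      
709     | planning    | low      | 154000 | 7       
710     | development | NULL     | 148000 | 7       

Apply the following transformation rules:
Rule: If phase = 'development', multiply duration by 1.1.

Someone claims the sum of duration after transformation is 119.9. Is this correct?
No, the correct result is 139.9.

Step 1: Calculate the correct sum after transformation
Step 2: Apply multiplier 1.1 to records where phase = 'development'
Step 3: Correct result = 139.9
Step 4: Claimed result = 119.9
Step 5: 139.9 ≠ 119.9
Conclusion: The claimed result is incorrect. The correct answer is 139.9.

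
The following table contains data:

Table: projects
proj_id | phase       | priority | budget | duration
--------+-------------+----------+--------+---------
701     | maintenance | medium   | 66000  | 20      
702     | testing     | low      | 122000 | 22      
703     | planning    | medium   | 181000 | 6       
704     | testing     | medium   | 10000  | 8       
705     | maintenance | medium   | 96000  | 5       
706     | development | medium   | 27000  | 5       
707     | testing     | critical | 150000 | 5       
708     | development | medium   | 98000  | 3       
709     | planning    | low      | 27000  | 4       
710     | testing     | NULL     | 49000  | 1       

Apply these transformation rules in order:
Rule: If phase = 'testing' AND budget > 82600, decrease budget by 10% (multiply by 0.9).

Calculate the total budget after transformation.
798800.0

Step 1: Find records where phase = 'testing' AND budget > 82600
Step 2: 2 records match, summing to 272000
Step 3: After multiplier: 272000 × 0.9 = 244800.0
Step 4: Unaffected records sum: 554000
Step 5: Final sum = 244800.0 + 554000 = 798800.0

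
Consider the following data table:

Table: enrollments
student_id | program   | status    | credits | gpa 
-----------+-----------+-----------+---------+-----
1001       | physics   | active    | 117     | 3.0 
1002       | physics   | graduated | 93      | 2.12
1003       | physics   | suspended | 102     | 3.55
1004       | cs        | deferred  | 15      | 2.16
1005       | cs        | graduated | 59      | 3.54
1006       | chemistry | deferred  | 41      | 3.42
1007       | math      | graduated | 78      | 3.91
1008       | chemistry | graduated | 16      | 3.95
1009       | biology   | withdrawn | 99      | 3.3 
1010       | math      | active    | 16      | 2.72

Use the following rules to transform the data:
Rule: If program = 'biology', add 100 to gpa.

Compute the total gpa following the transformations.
131.67

Step 1: Count records where program = 'biology': 1
Step 2: Total bonus added: 1 × 100 = 100
Step 3: Original sum of gpa: 31.67
Step 4: Final sum = 31.67 + 100 = 131.67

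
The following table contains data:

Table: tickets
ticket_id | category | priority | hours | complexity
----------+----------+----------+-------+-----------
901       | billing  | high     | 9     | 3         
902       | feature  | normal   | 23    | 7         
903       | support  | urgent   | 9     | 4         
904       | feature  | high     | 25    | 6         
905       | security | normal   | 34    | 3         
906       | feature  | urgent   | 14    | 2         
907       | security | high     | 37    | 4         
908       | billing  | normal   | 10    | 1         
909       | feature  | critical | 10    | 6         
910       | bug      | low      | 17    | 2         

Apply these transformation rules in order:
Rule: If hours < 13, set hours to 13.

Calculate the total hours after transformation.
202

Step 1: 4 records have hours < 13
Step 2: These records originally summed to 38
Step 3: After setting to minimum: 4 × 13 = 52
Step 4: Unaffected records sum: 150
Step 5: Final sum = 52 + 150 = 202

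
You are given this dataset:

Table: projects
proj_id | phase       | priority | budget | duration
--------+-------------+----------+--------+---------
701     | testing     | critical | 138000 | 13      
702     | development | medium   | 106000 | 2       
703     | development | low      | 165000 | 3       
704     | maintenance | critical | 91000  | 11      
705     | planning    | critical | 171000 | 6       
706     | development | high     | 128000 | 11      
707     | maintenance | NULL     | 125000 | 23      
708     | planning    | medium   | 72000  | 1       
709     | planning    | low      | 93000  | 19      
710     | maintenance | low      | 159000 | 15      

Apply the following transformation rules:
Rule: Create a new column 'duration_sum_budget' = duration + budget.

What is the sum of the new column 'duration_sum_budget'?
1248104

Step 1: For each record, compute duration + budget
Example calculations:
  13 + 138000 = 138013
  2 + 106000 = 106002
  3 + 165000 = 165003
  ...
Step 2: Sum all derived values
Step 3: Total = 1248104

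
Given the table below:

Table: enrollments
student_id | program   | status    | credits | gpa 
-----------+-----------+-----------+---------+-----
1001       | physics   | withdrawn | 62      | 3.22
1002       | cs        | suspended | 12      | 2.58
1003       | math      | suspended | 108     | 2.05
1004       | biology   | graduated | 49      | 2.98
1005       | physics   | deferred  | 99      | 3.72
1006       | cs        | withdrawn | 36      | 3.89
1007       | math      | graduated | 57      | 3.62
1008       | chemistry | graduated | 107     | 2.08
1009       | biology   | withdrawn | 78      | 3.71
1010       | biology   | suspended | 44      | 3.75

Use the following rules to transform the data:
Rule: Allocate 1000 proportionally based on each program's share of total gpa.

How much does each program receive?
biology: 330.38, chemistry: 65.82, cs: 204.75, math: 179.43, physics: 219.62

Step 1: Calculate total gpa = 31.6
Step 2: Calculate each program's proportion:
  biology: 10.44/31.6 = 33.04% → 330.38
  chemistry: 2.08/31.6 = 6.58% → 65.82
  cs: 6.47/31.6 = 20.47% → 204.75
  math: 5.67/31.6 = 17.94% → 179.43
  physics: 6.94/31.6 = 21.96% → 219.62
Step 3: Verify: sum of allocations ≈ 1000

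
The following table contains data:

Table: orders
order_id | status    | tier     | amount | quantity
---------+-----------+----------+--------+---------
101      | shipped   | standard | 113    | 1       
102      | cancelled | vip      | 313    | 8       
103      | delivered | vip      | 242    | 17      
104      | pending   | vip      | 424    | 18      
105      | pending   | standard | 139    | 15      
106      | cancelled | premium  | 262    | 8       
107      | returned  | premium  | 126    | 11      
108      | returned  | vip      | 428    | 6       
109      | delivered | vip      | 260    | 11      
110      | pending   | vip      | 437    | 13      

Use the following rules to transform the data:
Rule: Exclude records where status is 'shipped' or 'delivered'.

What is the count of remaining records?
7

Step 1: Count records to exclude
  - 1 (shipped) + 2 (delivered) = 3 records
Step 2: Total records: 10
Step 3: Remaining = 10 - 3 = 7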